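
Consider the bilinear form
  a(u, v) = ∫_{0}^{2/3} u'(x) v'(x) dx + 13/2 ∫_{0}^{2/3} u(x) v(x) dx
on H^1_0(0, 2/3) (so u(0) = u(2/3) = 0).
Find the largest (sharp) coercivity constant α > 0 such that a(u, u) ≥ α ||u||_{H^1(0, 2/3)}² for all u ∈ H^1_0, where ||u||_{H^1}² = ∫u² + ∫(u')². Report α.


α = 1

Coercivity of a(·,·) on H^1_0(0, 2/3) means a(u, u) ≥ α ||u||_{H^1}² for every u ∈ H^1_0.
The interval has length L = 2/3, and Poincaré/coercivity depend only on L. Here a(u, u) = ∫(u')² + (13/2)·∫u².
Here c = 13/2 ≥ 1, so a(u,u) = ∫(u')² + c∫u² ≥ ∫(u')² + ∫u² = ||u||_{H^1}², i.e. α = 1 works. No larger α is possible: a(u,u) ≥ α||u||_{H^1}² means (1−α)∫(u')² ≥ (α−c)∫u², and for the modes u_n = sin(nπ(x−x₀)/L) (x₀ the left endpoint) one has ∫u_n²/∫(u_n')² = (L/(nπ))² → 0, so a(u_n,u_n)/||u_n||_{H^1}² → 1. Hence the optimal constant is α = 1.
Therefore α = 1.


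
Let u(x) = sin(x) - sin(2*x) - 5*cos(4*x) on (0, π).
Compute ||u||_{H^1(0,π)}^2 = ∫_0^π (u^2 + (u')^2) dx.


||u||_{H^1(0,π)}^2 = 68/3 + 216*π

u'(x) = 20*sin(4*x) + cos(x) - 2*cos(2*x).
Expand u² and (u')² and integrate term by term on (0, π), using: for integers n ≥ 1, ∫_0^π sin²(nx) dx = ∫_0^π cos²(nx) dx = π/2; for n ≠ n', ∫_0^π sin(nx)sin(n'x) dx = ∫_0^π cos(nx)cos(n'x) dx = 0; and by product-to-sum, ∫_0^π sin(nx)cos(n'x) dx = ½∫_0^π [sin((n+n')x) + sin((n−n')x)] dx, which is 0 when n+n' is even and 2n/(n²−n'²) when n+n' is odd (it need not vanish on (0, π)).
  u² squared terms: (-1)²·∫sin(2x)² dx = 1·π/2 = π/2;  (-5)²·∫cos(4x)² dx = 25·π/2 = 25*π/2;  (1)²·∫sin(x)² dx = 1·π/2 = π/2.
  u² cross terms: 2·(-1)·(-5)·∫sin(2x)·cos(4x) dx = 10·(0) = 0;  2·(-1)·(1)·∫sin(2x)·sin(x) dx = -2·(0) = 0;  2·(-5)·(1)·∫cos(4x)·sin(x) dx = -10·(-2/15) = 4/3.
  So ∫_0^π u² dx = π/2 + 25*π/2 + π/2 + 0 + 0 + 4/3 = 4/3 + 27*π/2.
  (u')² squared terms: (-2)²·∫cos(2x)² dx = 4·π/2 = 2*π;  (20)²·∫sin(4x)² dx = 400·π/2 = 200*π;  (1)²·∫cos(x)² dx = 1·π/2 = π/2.
  (u')² cross terms: 2·(-2)·(20)·∫cos(2x)·sin(4x) dx = -80·(0) = 0;  2·(-2)·(1)·∫cos(2x)·cos(x) dx = -4·(0) = 0;  2·(20)·(1)·∫sin(4x)·cos(x) dx = 40·(8/15) = 64/3.
  So ∫_0^π (u')² dx = 2*π + 200*π + π/2 + 0 + 0 + 64/3 = 64/3 + 405*π/2.
||u||_{H^1}^2 = (4/3 + 27*π/2) + (64/3 + 405*π/2) = 68/3 + 216*π.


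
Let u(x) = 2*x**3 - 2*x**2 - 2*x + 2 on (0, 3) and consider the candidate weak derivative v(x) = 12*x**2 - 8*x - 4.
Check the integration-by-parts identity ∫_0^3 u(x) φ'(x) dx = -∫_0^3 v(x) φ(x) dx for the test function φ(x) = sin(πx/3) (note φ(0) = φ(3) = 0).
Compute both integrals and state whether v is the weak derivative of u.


LHS = -114/π + 648/π^3, RHS = -228/π + 1296/π^3. No, v is not the weak derivative of u.

u(x) = 2*x**3 - 2*x**2 - 2*x + 2, classical derivative u'(x) = 6*x**2 - 4*x - 2.
φ(x) = sin(πx/3), so φ'(x) = π*cos(π*x/3)/3.
Note φ(0) = φ(3) = 0, so the boundary term u·φ vanishes.
LHS = ∫_0^3 u(x) φ'(x) dx = ∫_0^3 (2*π*x^3*cos(π*x/3)/3 - 2*π*x^2*cos(π*x/3)/3 - 2*π*x*cos(π*x/3)/3 + 2*π*cos(π*x/3)/3) dx. Term by term:
  ∫_0^3 2*π*cos(π*x/3)/3 dx = 0;  ∫_0^3 -2*π*x*cos(π*x/3)/3 dx = 12/π;  ∫_0^3 -2*π*x^2*cos(π*x/3)/3 dx = 36/π;
  ∫_0^3 2*π*x^3*cos(π*x/3)/3 dx = -162/π + 648/π^3.
Sum: 0 + 12/π + 36/π + -162/π + 648/π^3 = -114/π + 648/π^3.
So LHS = -114/π + 648/π^3.
∫_0^3 v(x) φ(x) dx = ∫_0^3 (12*x^2*sin(π*x/3) - 8*x*sin(π*x/3) - 4*sin(π*x/3)) dx. Term by term:
  ∫_0^3 -4*sin(π*x/3) dx = -24/π;  ∫_0^3 -8*x*sin(π*x/3) dx = -72/π;  ∫_0^3 12*x^2*sin(π*x/3) dx = -1296/π^3 + 324/π.
Sum: -24/π − 72/π + -1296/π^3 + 324/π = -1296/π^3 + 228/π.
So RHS = -∫_0^3 v(x) φ(x) dx = -228/π + 1296/π^3.
LHS − RHS = -648/π^3 + 114/π ≠ 0, so the identity fails.
(For a valid weak derivative the identity must hold for EVERY test function, in particular this one. The failure shows v is NOT the weak derivative of u.)
Correct weak derivative would be u'(x) = 6*x**2 - 4*x - 2.


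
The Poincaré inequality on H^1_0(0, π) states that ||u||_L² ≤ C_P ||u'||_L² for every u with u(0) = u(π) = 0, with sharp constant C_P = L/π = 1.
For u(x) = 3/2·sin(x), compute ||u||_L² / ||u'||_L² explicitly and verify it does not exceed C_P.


||u||_L² / ||u'||_L² = 1 = C_P.

u(x) = 3/2·sin(x), so u'(x) = 3*cos(x)/2.
Writing u(x) = A·sin(kπx/L) with A = 3/2 and k = 1, use ∫_0^L sin²(kπx/L) dx = L/2 and ∫_0^L cos²(kπx/L) dx = L/2.
u² = 9/4·sin²(x) and (u')² = 9/4·cos²(x), and each of sin², cos² integrates to L/2 = π/2 over (0, π).
∫_0^π u² dx = 9*π/8, so ||u||_L² = 3*sqrt(2)*sqrt(π)/4.
∫_0^π (u')² dx = 9*π/8, so ||u'||_L² = 3*sqrt(2)*sqrt(π)/4.
Ratio ||u||_L² / ||u'||_L² = 1.
Sharp Poincaré constant on H^1_0(0, π) is C_P = L/π = 1, achieved by sin(x).
This is the k = 1 eigenfunction (up to amplitude), so the ratio equals the sharp Poincaré constant exactly.


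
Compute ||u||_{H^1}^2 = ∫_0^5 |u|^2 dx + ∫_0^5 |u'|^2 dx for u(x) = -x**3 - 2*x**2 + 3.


||u||_{H^1}^2 = 1374515/42

The H^1 norm (squared) on an interval (0, L) is
  ||u||_{H^1}^2 = ∫_0^L u(x)^2 dx + ∫_0^L u'(x)^2 dx.
Compute u'(x) = -3*x**2 - 4*x.
Then u(x)^2 = x**6 + 4*x**5 + 4*x**4 - 6*x**3 - 12*x**2 + 9 and u'(x)^2 = 9*x**4 + 24*x**3 + 16*x**2.
Integrate each monomial from 0 to 5 using ∫_0^5 c·x^n dx = c·5^(n+1)/(n+1):
  ∫_0^5 u(x)^2 dx = ∫_0^5 (x^6 + 4*x^5 + 4*x^4 - 6*x^3 - 12*x^2 + 9) dx. Term by term:
    ∫_0^5 x^6 dx = 78125/7;  ∫_0^5 4*x^5 dx = 31250/3;  ∫_0^5 4*x^4 dx = 2500;
    ∫_0^5 -6*x^3 dx = -1875/2;  ∫_0^5 -12*x^2 dx = -500;  ∫_0^5 9 dx = 45.
  Sum: 78125/7 + 31250/3 + 2500 − 1875/2 − 500 + 45 = 952765/42.
  ∫_0^5 u'(x)^2 dx = ∫_0^5 (9*x^4 + 24*x^3 + 16*x^2) dx. Term by term:
    ∫_0^5 9*x^4 dx = 5625;  ∫_0^5 24*x^3 dx = 3750;  ∫_0^5 16*x^2 dx = 2000/3.
  Sum: 5625 + 3750 + 2000/3 = 30125/3.
Adding: ||u||_{H^1}^2 = 952765/42 + 30125/3 = 1374515/42.


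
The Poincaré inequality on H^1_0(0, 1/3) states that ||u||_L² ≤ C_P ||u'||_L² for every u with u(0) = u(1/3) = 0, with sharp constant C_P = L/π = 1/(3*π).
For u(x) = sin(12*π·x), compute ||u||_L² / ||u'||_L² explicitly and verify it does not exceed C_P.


||u||_L² / ||u'||_L² = 1/(12*π) < C_P = 1/(3*π).

u(x) = sin(12*π·x), so u'(x) = 12*π*cos(12*π*x).
Writing u(x) = A·sin(kπx/L) with A = 1 and k = 4, use ∫_0^L sin²(kπx/L) dx = L/2 and ∫_0^L cos²(kπx/L) dx = L/2.
u² = 1·sin²(12*π·x) and (u')² = 144*π^2·cos²(12*π·x), and each of sin², cos² integrates to L/2 = 1/6 over (0, 1/3).
∫_0^1/3 u² dx = 1/6, so ||u||_L² = sqrt(6)/6.
∫_0^1/3 (u')² dx = 24*π^2, so ||u'||_L² = 2*sqrt(6)*π.
Ratio ||u||_L² / ||u'||_L² = 1/(12*π).
Sharp Poincaré constant on H^1_0(0, 1/3) is C_P = L/π = 1/(3*π), achieved by sin(3*π·x).
This is the k = 4 harmonic; the ratio L/(kπ) is strictly less than C_P = L/π, consistent with the sharp inequality ||u||_L² ≤ C_P ||u'||_L².


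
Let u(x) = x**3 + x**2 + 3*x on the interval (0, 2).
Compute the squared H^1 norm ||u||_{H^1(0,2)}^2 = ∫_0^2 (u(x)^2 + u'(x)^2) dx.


||u||_{H^1}^2 = 11854/35

The H^1 norm (squared) on an interval (0, L) is
  ||u||_{H^1}^2 = ∫_0^L u(x)^2 dx + ∫_0^L u'(x)^2 dx.
Compute u'(x) = 3*x**2 + 2*x + 3.
Then u(x)^2 = x**6 + 2*x**5 + 7*x**4 + 6*x**3 + 9*x**2 and u'(x)^2 = 9*x**4 + 12*x**3 + 22*x**2 + 12*x + 9.
Integrate each monomial from 0 to 2 using ∫_0^2 c·x^n dx = c·2^(n+1)/(n+1):
  ∫_0^2 u(x)^2 dx = ∫_0^2 (x^6 + 2*x^5 + 7*x^4 + 6*x^3 + 9*x^2) dx. Term by term:
    ∫_0^2 x^6 dx = 128/7;  ∫_0^2 2*x^5 dx = 64/3;  ∫_0^2 7*x^4 dx = 224/5;
    ∫_0^2 6*x^3 dx = 24;  ∫_0^2 9*x^2 dx = 24.
  Sum: 128/7 + 64/3 + 224/5 + 24 + 24 = 13904/105.
  ∫_0^2 u'(x)^2 dx = ∫_0^2 (9*x^4 + 12*x^3 + 22*x^2 + 12*x + 9) dx. Term by term:
    ∫_0^2 9*x^4 dx = 288/5;  ∫_0^2 12*x^3 dx = 48;  ∫_0^2 22*x^2 dx = 176/3;
    ∫_0^2 12*x dx = 24;  ∫_0^2 9 dx = 18.
  Sum: 288/5 + 48 + 176/3 + 24 + 18 = 3094/15.
Adding: ||u||_{H^1}^2 = 13904/105 + 3094/15 = 11854/35.


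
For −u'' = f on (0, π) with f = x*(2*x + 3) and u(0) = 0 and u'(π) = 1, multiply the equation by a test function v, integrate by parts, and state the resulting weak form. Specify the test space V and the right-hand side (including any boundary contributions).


V = {v ∈ H^1(0, π) : v(0) = 0} (test functions vanish at x = 0 where u is specified); weak form: ∫_0^π u'v' dx = ∫_0^π (x*(2*x + 3)) v dx + v(π) for all v ∈ V.

Multiply both sides by a test function v and integrate from 0 to π:
  ∫_0^π −u''(x) v(x) dx = ∫_0^π f(x) v(x) dx.
Integrate the LHS by parts once:
  ∫_0^π −u'' v dx = −[u'(x) v(x)]_0^π + ∫_0^π u'(x) v'(x) dx.
Thus ∫_0^π u'(x) v'(x) dx = ∫_0^π f(x) v(x) dx + [u'(x) v(x)]_0^π.
Choose V so that boundary terms are either known or forced to vanish.
Mixed BC: u(0) = 0 (Dirichlet) and u'(π) = 1 (Neumann). Define V = {v ∈ H^1(0, π) : v(0) = 0}. Then [u' v]_0^π = u'(π)·v(π) − u'(0)·0 = v(π).
Weak formulation: find u (satisfying any essential BC) such that ∫_0^π u'(x) v'(x) dx = ∫_0^π f v dx + v(π) for all v ∈ V (Dirichlet at 0 absorbed into V; Neumann datum at x = π contributes the boundary term).
Substituting f(x) = x*(2*x + 3), the right-hand side is ∫_0^π (x*(2*x + 3)) v dx + v(π).


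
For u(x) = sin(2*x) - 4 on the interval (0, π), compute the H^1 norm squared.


||u||_{H^1(0,π)}^2 = 37*π/2

u'(x) = 2*cos(2*x).
Expand u² and (u')² and integrate term by term on (0, π), using: for integers n ≥ 1, ∫_0^π sin²(nx) dx = ∫_0^π cos²(nx) dx = π/2; for n ≠ n', ∫_0^π sin(nx)sin(n'x) dx = ∫_0^π cos(nx)cos(n'x) dx = 0; and by product-to-sum, ∫_0^π sin(nx)cos(n'x) dx = ½∫_0^π [sin((n+n')x) + sin((n−n')x)] dx, which is 0 when n+n' is even and 2n/(n²−n'²) when n+n' is odd (it need not vanish on (0, π)). For the constant mode: ∫_0^π 1 dx = π, ∫_0^π cos(nx) dx = 0, ∫_0^π sin(nx) dx = (1−(−1)^n)/n.
  u² squared terms: (-4)²·∫1 dx = 16·π = 16*π;  (1)²·∫sin(2x)² dx = 1·π/2 = π/2.
  u² cross terms: 2·(-4)·(1)·∫1·sin(2x) dx = -8·(0) = 0.
  So ∫_0^π u² dx = 16*π + π/2 + 0 = 33*π/2.
  (u')² squared terms: (2)²·∫cos(2x)² dx = 4·π/2 = 2*π.
  So ∫_0^π (u')² dx = 2*π.
||u||_{H^1}^2 = (33*π/2) + (2*π) = 37*π/2.


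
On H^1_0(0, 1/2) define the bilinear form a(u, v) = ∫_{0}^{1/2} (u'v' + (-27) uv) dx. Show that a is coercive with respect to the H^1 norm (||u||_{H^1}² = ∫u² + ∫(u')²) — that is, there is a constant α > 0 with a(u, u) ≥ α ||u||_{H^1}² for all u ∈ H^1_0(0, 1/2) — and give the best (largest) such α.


α = (-27 + 4*π^2)/(1 + 4*π^2)

Coercivity of a(·,·) on H^1_0(0, 1/2) means a(u, u) ≥ α ||u||_{H^1}² for every u ∈ H^1_0.
The interval has length L = 1/2, and Poincaré/coercivity depend only on L. Here a(u, u) = ∫(u')² + (-27)·∫u².
Here c = -27 < 0 with |c| < (π/L)² = 4*π^2, so coercivity still holds. The condition a(u,u) ≥ α||u||_{H^1}² reads (1−α)∫(u')² ≥ (α−c)∫u². Any admissible α is ≤ 1 (rapidly oscillating u have ∫u²/∫(u')² → 0), and α = 1 would force 0 ≥ (1−c)∫u², impossible since c < 1; so 1−α > 0. By the sharp Poincaré inequality on H^1_0 of an interval of length L, ∫(u')² ≥ (π/L)²∫u² with equality for the first sine mode sin(π(x−x₀)/L) (x₀ the left endpoint), so the inequality holds for all u iff (1−α)(π/L)² ≥ α − c, i.e. α ≤ ((π/L)² + c)/((π/L)² + 1) = (1 + c(L/π)²)/(1 + (L/π)²). (Direct route, valid since c ≤ 0: Poincaré gives c∫u² ≥ c(L/π)²∫(u')², so a(u,u) ≥ (1 + c(L/π)²)∫(u')², while ||u||_{H^1}² ≤ (1 + (L/π)²)∫(u')²; dividing yields the same α.) With (π/L)² = 4*π^2 and c = -27, the largest admissible constant is α = ((π/L)² + c)/((π/L)² + 1).
Simplifying, α = (-27 + 4*π^2)/(1 + 4*π^2).


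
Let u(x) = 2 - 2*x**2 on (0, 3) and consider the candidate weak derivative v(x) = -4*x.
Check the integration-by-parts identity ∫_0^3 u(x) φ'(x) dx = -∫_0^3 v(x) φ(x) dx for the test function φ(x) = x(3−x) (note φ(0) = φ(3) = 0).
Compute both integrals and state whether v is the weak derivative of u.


LHS = 27, RHS = 27. Yes, v = u' weakly.

u(x) = 2 - 2*x**2, classical derivative u'(x) = -4*x.
φ(x) = x(3−x), so φ'(x) = 3 - 2*x.
Note φ(0) = φ(3) = 0, so the boundary term u·φ vanishes.
LHS = ∫_0^3 u(x) φ'(x) dx = ∫_0^3 (4*x^3 - 6*x^2 - 4*x + 6) dx. Term by term:
  ∫_0^3 4*x^3 dx = 81;  ∫_0^3 -6*x^2 dx = -54;  ∫_0^3 -4*x dx = -18;
  ∫_0^3 6 dx = 18.
Sum: 81 − 54 − 18 + 18 = 27.
So LHS = 27.
∫_0^3 v(x) φ(x) dx = ∫_0^3 (4*x^3 - 12*x^2) dx. Term by term:
  ∫_0^3 4*x^3 dx = 81;  ∫_0^3 -12*x^2 dx = -108.
Sum: 81 − 108 = -27.
So RHS = -∫_0^3 v(x) φ(x) dx = 27.
LHS = RHS, so the identity holds for this test φ.
Moreover u is smooth here and v(x) = u'(x) = -4*x pointwise, so the identity holds for every test function. Hence v is the weak derivative of u.


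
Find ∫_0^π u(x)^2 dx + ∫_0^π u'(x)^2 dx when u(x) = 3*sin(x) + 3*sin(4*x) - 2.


||u||_{H^1(0,π)}^2 = -24 + 179*π/2

u'(x) = 3*cos(x) + 12*cos(4*x).
Expand u² and (u')² and integrate term by term on (0, π), using: for integers n ≥ 1, ∫_0^π sin²(nx) dx = ∫_0^π cos²(nx) dx = π/2; for n ≠ n', ∫_0^π sin(nx)sin(n'x) dx = ∫_0^π cos(nx)cos(n'x) dx = 0; and by product-to-sum, ∫_0^π sin(nx)cos(n'x) dx = ½∫_0^π [sin((n+n')x) + sin((n−n')x)] dx, which is 0 when n+n' is even and 2n/(n²−n'²) when n+n' is odd (it need not vanish on (0, π)). For the constant mode: ∫_0^π 1 dx = π, ∫_0^π cos(nx) dx = 0, ∫_0^π sin(nx) dx = (1−(−1)^n)/n.
  u² squared terms: (-2)²·∫1 dx = 4·π = 4*π;  (3)²·∫sin(x)² dx = 9·π/2 = 9*π/2;  (3)²·∫sin(4x)² dx = 9·π/2 = 9*π/2.
  u² cross terms: 2·(-2)·(3)·∫1·sin(x) dx = -12·(2) = -24;  2·(-2)·(3)·∫1·sin(4x) dx = -12·(0) = 0;  2·(3)·(3)·∫sin(x)·sin(4x) dx = 18·(0) = 0.
  So ∫_0^π u² dx = 4*π + 9*π/2 + 9*π/2 − 24 + 0 + 0 = -24 + 13*π.
  (u')² squared terms: (3)²·∫cos(x)² dx = 9·π/2 = 9*π/2;  (12)²·∫cos(4x)² dx = 144·π/2 = 72*π.
  (u')² cross terms: 2·(3)·(12)·∫cos(x)·cos(4x) dx = 72·(0) = 0.
  So ∫_0^π (u')² dx = 9*π/2 + 72*π + 0 = 153*π/2.
||u||_{H^1}^2 = (-24 + 13*π) + (153*π/2) = -24 + 179*π/2.


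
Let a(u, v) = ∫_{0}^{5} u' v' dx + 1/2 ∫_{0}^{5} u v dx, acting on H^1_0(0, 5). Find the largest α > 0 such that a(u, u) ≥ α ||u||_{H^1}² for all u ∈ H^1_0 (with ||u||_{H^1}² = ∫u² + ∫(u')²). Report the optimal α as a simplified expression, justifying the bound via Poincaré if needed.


α = (π^2 + 25/2)/(π^2 + 25)

Coercivity of a(·,·) on H^1_0(0, 5) means a(u, u) ≥ α ||u||_{H^1}² for every u ∈ H^1_0.
The interval has length L = 5, and Poincaré/coercivity depend only on L. Here a(u, u) = ∫(u')² + (1/2)·∫u².
Here 0 < c = 1/2 < 1. The condition a(u,u) ≥ α||u||_{H^1}² reads (1−α)∫(u')² ≥ (α−c)∫u². Any admissible α is ≤ 1 (rapidly oscillating u have ∫u²/∫(u')² → 0), and α = 1 would force 0 ≥ (1−c)∫u², impossible since c < 1; so 1−α > 0. By the sharp Poincaré inequality on H^1_0 of an interval of length L, ∫(u')² ≥ (π/L)²∫u² with equality for the first sine mode sin(π(x−x₀)/L) (x₀ the left endpoint), so the inequality holds for all u iff (1−α)(π/L)² ≥ α − c, i.e. α ≤ ((π/L)² + c)/((π/L)² + 1) = (1 + c(L/π)²)/(1 + (L/π)²). With (π/L)² = π^2/25 and c = 1/2, the largest admissible constant is α = ((π/L)² + c)/((π/L)² + 1).
Simplifying, α = (π^2 + 25/2)/(π^2 + 25).


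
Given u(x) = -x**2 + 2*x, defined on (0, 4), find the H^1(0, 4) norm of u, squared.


||u||_{H^1}^2 = 1072/15

The H^1 norm (squared) on an interval (0, L) is
  ||u||_{H^1}^2 = ∫_0^L u(x)^2 dx + ∫_0^L u'(x)^2 dx.
Compute u'(x) = 2 - 2*x.
Then u(x)^2 = x**4 - 4*x**3 + 4*x**2 and u'(x)^2 = 4*x**2 - 8*x + 4.
Integrate each monomial from 0 to 4 using ∫_0^4 c·x^n dx = c·4^(n+1)/(n+1):
  ∫_0^4 u(x)^2 dx = ∫_0^4 (x^4 - 4*x^3 + 4*x^2) dx. Term by term:
    ∫_0^4 x^4 dx = 1024/5;  ∫_0^4 -4*x^3 dx = -256;  ∫_0^4 4*x^2 dx = 256/3.
  Sum: 1024/5 − 256 + 256/3 = 512/15.
  ∫_0^4 u'(x)^2 dx = ∫_0^4 (4*x^2 - 8*x + 4) dx. Term by term:
    ∫_0^4 4*x^2 dx = 256/3;  ∫_0^4 -8*x dx = -64;  ∫_0^4 4 dx = 16.
  Sum: 256/3 − 64 + 16 = 112/3.
Adding: ||u||_{H^1}^2 = 512/15 + 112/3 = 1072/15.


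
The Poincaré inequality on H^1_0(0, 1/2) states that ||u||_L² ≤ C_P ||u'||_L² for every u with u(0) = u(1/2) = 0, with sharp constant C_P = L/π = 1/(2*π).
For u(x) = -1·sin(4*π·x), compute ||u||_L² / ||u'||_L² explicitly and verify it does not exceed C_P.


||u||_L² / ||u'||_L² = 1/(4*π) < C_P = 1/(2*π).

u(x) = -1·sin(4*π·x), so u'(x) = -4*π*cos(4*π*x).
Writing u(x) = A·sin(kπx/L) with A = -1 and k = 2, use ∫_0^L sin²(kπx/L) dx = L/2 and ∫_0^L cos²(kπx/L) dx = L/2.
u² = 1·sin²(4*π·x) and (u')² = 16*π^2·cos²(4*π·x), and each of sin², cos² integrates to L/2 = 1/4 over (0, 1/2).
∫_0^1/2 u² dx = 1/4, so ||u||_L² = 1/2.
∫_0^1/2 (u')² dx = 4*π^2, so ||u'||_L² = 2*π.
Ratio ||u||_L² / ||u'||_L² = 1/(4*π).
Sharp Poincaré constant on H^1_0(0, 1/2) is C_P = L/π = 1/(2*π), achieved by sin(2*π·x).
This is the k = 2 harmonic; the ratio L/(kπ) is strictly less than C_P = L/π, consistent with the sharp inequality ||u||_L² ≤ C_P ||u'||_L².


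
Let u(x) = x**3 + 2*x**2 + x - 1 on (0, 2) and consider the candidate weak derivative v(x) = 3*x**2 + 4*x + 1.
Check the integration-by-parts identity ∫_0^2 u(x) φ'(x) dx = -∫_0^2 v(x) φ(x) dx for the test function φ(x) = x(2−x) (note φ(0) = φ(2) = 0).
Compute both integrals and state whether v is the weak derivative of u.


LHS = -172/15, RHS = -172/15. Yes, v = u' weakly.

u(x) = x**3 + 2*x**2 + x - 1, classical derivative u'(x) = 3*x**2 + 4*x + 1.
φ(x) = x(2−x), so φ'(x) = 2 - 2*x.
Note φ(0) = φ(2) = 0, so the boundary term u·φ vanishes.
LHS = ∫_0^2 u(x) φ'(x) dx = ∫_0^2 (-2*x^4 - 2*x^3 + 2*x^2 + 4*x - 2) dx. Term by term:
  ∫_0^2 -2*x^4 dx = -64/5;  ∫_0^2 -2*x^3 dx = -8;  ∫_0^2 2*x^2 dx = 16/3;
  ∫_0^2 4*x dx = 8;  ∫_0^2 -2 dx = -4.
Sum: -64/5 − 8 + 16/3 + 8 − 4 = -172/15.
So LHS = -172/15.
∫_0^2 v(x) φ(x) dx = ∫_0^2 (-3*x^4 + 2*x^3 + 7*x^2 + 2*x) dx. Term by term:
  ∫_0^2 -3*x^4 dx = -96/5;  ∫_0^2 2*x^3 dx = 8;  ∫_0^2 7*x^2 dx = 56/3;
  ∫_0^2 2*x dx = 4.
Sum: -96/5 + 8 + 56/3 + 4 = 172/15.
So RHS = -∫_0^2 v(x) φ(x) dx = -172/15.
LHS = RHS, so the identity holds for this test φ.
Moreover u is smooth here and v(x) = u'(x) = 3*x**2 + 4*x + 1 pointwise, so the identity holds for every test function. Hence v is the weak derivative of u.


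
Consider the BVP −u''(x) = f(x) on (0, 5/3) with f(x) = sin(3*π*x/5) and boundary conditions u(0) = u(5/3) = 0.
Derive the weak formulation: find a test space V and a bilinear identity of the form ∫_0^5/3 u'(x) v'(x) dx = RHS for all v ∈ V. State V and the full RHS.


V = H^1_0(0, 5/3) (so v(0) = v(5/3) = 0); weak form: ∫_0^5/3 u'v' dx = ∫_0^5/3 (sin(3*π*x/5)) v dx for all v ∈ V.

Multiply both sides by a test function v and integrate from 0 to 5/3:
  ∫_0^5/3 −u''(x) v(x) dx = ∫_0^5/3 f(x) v(x) dx.
Integrate the LHS by parts once:
  ∫_0^5/3 −u'' v dx = −[u'(x) v(x)]_0^5/3 + ∫_0^5/3 u'(x) v'(x) dx.
Thus ∫_0^5/3 u'(x) v'(x) dx = ∫_0^5/3 f(x) v(x) dx + [u'(x) v(x)]_0^5/3.
Choose V so that boundary terms are either known or forced to vanish.
u is Dirichlet: u(0) = u(5/3) = 0. Let V = H^1_0(0, 5/3); then v(0) = v(5/3) = 0, and [u' v]_0^5/3 = 0.
Weak formulation: find u (satisfying any essential BC) such that ∫_0^5/3 u'(x) v'(x) dx = ∫_0^5/3 f v dx for all v ∈ V.
Substituting f(x) = sin(3*π*x/5), the right-hand side is ∫_0^5/3 (sin(3*π*x/5)) v dx.


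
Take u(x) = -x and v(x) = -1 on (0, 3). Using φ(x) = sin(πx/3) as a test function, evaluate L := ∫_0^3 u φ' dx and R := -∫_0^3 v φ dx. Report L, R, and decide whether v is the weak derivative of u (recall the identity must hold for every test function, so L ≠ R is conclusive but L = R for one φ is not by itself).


LHS = 6/π, RHS = 6/π. Yes, v = u' weakly.

u(x) = -x, classical derivative u'(x) = -1.
φ(x) = sin(πx/3), so φ'(x) = π*cos(π*x/3)/3.
Note φ(0) = φ(3) = 0, so the boundary term u·φ vanishes.
LHS = ∫_0^3 u(x) φ'(x) dx = ∫_0^3 (-π*x*cos(π*x/3)/3) dx. Term by term:
  ∫_0^3 -π*x*cos(π*x/3)/3 dx = 6/π.
So LHS = 6/π.
∫_0^3 v(x) φ(x) dx = ∫_0^3 (-sin(π*x/3)) dx. Term by term:
  ∫_0^3 -sin(π*x/3) dx = -6/π.
So RHS = -∫_0^3 v(x) φ(x) dx = 6/π.
LHS = RHS, so the identity holds for this test φ.
Moreover u is smooth here and v(x) = u'(x) = -1 pointwise, so the identity holds for every test function. Hence v is the weak derivative of u.


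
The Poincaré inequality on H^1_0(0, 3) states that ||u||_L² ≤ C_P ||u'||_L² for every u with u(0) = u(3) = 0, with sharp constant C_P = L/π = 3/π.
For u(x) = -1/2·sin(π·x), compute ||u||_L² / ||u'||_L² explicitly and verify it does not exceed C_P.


||u||_L² / ||u'||_L² = 1/π < C_P = 3/π.

u(x) = -1/2·sin(π·x), so u'(x) = -π*cos(π*x)/2.
Writing u(x) = A·sin(kπx/L) with A = -1/2 and k = 3, use ∫_0^L sin²(kπx/L) dx = L/2 and ∫_0^L cos²(kπx/L) dx = L/2.
u² = 1/4·sin²(π·x) and (u')² = π^2/4·cos²(π·x), and each of sin², cos² integrates to L/2 = 3/2 over (0, 3).
∫_0^3 u² dx = 3/8, so ||u||_L² = sqrt(6)/4.
∫_0^3 (u')² dx = 3*π^2/8, so ||u'||_L² = sqrt(6)*π/4.
Ratio ||u||_L² / ||u'||_L² = 1/π.
Sharp Poincaré constant on H^1_0(0, 3) is C_P = L/π = 3/π, achieved by sin(π/3·x).
This is the k = 3 harmonic; the ratio L/(kπ) is strictly less than C_P = L/π, consistent with the sharp inequality ||u||_L² ≤ C_P ||u'||_L².


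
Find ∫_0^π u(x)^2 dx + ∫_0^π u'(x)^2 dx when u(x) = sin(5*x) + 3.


||u||_{H^1(0,π)}^2 = 12/5 + 22*π

u'(x) = 5*cos(5*x).
Expand u² and (u')² and integrate term by term on (0, π), using: for integers n ≥ 1, ∫_0^π sin²(nx) dx = ∫_0^π cos²(nx) dx = π/2; for n ≠ n', ∫_0^π sin(nx)sin(n'x) dx = ∫_0^π cos(nx)cos(n'x) dx = 0; and by product-to-sum, ∫_0^π sin(nx)cos(n'x) dx = ½∫_0^π [sin((n+n')x) + sin((n−n')x)] dx, which is 0 when n+n' is even and 2n/(n²−n'²) when n+n' is odd (it need not vanish on (0, π)). For the constant mode: ∫_0^π 1 dx = π, ∫_0^π cos(nx) dx = 0, ∫_0^π sin(nx) dx = (1−(−1)^n)/n.
  u² squared terms: (3)²·∫1 dx = 9·π = 9*π;  (1)²·∫sin(5x)² dx = 1·π/2 = π/2.
  u² cross terms: 2·(3)·(1)·∫1·sin(5x) dx = 6·(2/5) = 12/5.
  So ∫_0^π u² dx = 9*π + π/2 + 12/5 = 12/5 + 19*π/2.
  (u')² squared terms: (5)²·∫cos(5x)² dx = 25·π/2 = 25*π/2.
  So ∫_0^π (u')² dx = 25*π/2.
||u||_{H^1}^2 = (12/5 + 19*π/2) + (25*π/2) = 12/5 + 22*π.


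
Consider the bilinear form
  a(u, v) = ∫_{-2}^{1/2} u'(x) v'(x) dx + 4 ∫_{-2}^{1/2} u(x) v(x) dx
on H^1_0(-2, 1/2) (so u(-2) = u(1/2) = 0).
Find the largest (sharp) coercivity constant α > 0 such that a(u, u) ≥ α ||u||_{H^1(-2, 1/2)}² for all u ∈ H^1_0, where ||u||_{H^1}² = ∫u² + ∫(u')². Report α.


α = 1

Coercivity of a(·,·) on H^1_0(-2, 1/2) means a(u, u) ≥ α ||u||_{H^1}² for every u ∈ H^1_0.
The interval has length L = 5/2, and Poincaré/coercivity depend only on L. Here a(u, u) = ∫(u')² + (4)·∫u².
Here c = 4 ≥ 1, so a(u,u) = ∫(u')² + c∫u² ≥ ∫(u')² + ∫u² = ||u||_{H^1}², i.e. α = 1 works. No larger α is possible: a(u,u) ≥ α||u||_{H^1}² means (1−α)∫(u')² ≥ (α−c)∫u², and for the modes u_n = sin(nπ(x−x₀)/L) (x₀ the left endpoint) one has ∫u_n²/∫(u_n')² = (L/(nπ))² → 0, so a(u_n,u_n)/||u_n||_{H^1}² → 1. Hence the optimal constant is α = 1.
Therefore α = 1.


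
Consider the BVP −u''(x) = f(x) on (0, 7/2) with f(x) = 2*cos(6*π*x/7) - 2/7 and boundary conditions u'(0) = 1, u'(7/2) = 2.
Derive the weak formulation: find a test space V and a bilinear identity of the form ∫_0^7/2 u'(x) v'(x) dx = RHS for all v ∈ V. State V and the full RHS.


V = H^1(0, 7/2) (v unrestricted at boundary; u is determined up to an additive constant); weak form: ∫_0^7/2 u'v' dx = ∫_0^7/2 (2*cos(6*π*x/7) - 2/7) v dx + 2·v(7/2) − v(0) for all v ∈ V.

Multiply both sides by a test function v and integrate from 0 to 7/2:
  ∫_0^7/2 −u''(x) v(x) dx = ∫_0^7/2 f(x) v(x) dx.
Integrate the LHS by parts once:
  ∫_0^7/2 −u'' v dx = −[u'(x) v(x)]_0^7/2 + ∫_0^7/2 u'(x) v'(x) dx.
Thus ∫_0^7/2 u'(x) v'(x) dx = ∫_0^7/2 f(x) v(x) dx + [u'(x) v(x)]_0^7/2.
Choose V so that boundary terms are either known or forced to vanish.
u has inhomogeneous Neumann u'(0) = 1, u'(7/2) = 2. [u' v]_0^7/2 = (2)·v(7/2) − (1)·v(0) = 2·v(7/2) − v(0). Take V = H^1(0, 7/2); boundary term becomes part of RHS.
Weak formulation: find u (satisfying any essential BC) such that ∫_0^7/2 u'(x) v'(x) dx = ∫_0^7/2 f v dx + 2·v(7/2) − v(0) for all v ∈ V (Neumann data are natural BCs: they enter the RHS as boundary terms).
Substituting f(x) = 2*cos(6*π*x/7) - 2/7, the right-hand side is ∫_0^7/2 (2*cos(6*π*x/7) - 2/7) v dx + 2·v(7/2) − v(0).
Compatibility check (pure Neumann): taking v ≡ 1 ∈ V gives 0 = ∫_0^7/2 f dx + (2) − (1), i.e. ∫_0^7/2 f dx must equal u'(0) − u'(7/2) = -1. Indeed ∫_0^7/2 (2*cos(6*π*x/7) - 2/7) dx = -1, so the data are compatible. The solution is then unique only up to an additive constant (fix it e.g. by requiring ∫_0^7/2 u dx = 0).


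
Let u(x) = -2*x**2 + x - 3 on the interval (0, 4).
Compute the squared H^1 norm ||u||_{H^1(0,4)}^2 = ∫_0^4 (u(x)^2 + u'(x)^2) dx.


||u||_{H^1}^2 = 16648/15

The H^1 norm (squared) on an interval (0, L) is
  ||u||_{H^1}^2 = ∫_0^L u(x)^2 dx + ∫_0^L u'(x)^2 dx.
Compute u'(x) = 1 - 4*x.
Then u(x)^2 = 4*x**4 - 4*x**3 + 13*x**2 - 6*x + 9 and u'(x)^2 = 16*x**2 - 8*x + 1.
Integrate each monomial from 0 to 4 using ∫_0^4 c·x^n dx = c·4^(n+1)/(n+1):
  ∫_0^4 u(x)^2 dx = ∫_0^4 (4*x^4 - 4*x^3 + 13*x^2 - 6*x + 9) dx. Term by term:
    ∫_0^4 4*x^4 dx = 4096/5;  ∫_0^4 -4*x^3 dx = -256;  ∫_0^4 13*x^2 dx = 832/3;
    ∫_0^4 -6*x dx = -48;  ∫_0^4 9 dx = 36.
  Sum: 4096/5 − 256 + 832/3 − 48 + 36 = 12428/15.
  ∫_0^4 u'(x)^2 dx = ∫_0^4 (16*x^2 - 8*x + 1) dx. Term by term:
    ∫_0^4 16*x^2 dx = 1024/3;  ∫_0^4 -8*x dx = -64;  ∫_0^4 1 dx = 4.
  Sum: 1024/3 − 64 + 4 = 844/3.
Adding: ||u||_{H^1}^2 = 12428/15 + 844/3 = 16648/15.


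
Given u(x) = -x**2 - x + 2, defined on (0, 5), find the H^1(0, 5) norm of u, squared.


||u||_{H^1}^2 = 6025/6

The H^1 norm (squared) on an interval (0, L) is
  ||u||_{H^1}^2 = ∫_0^L u(x)^2 dx + ∫_0^L u'(x)^2 dx.
Compute u'(x) = -2*x - 1.
Then u(x)^2 = x**4 + 2*x**3 - 3*x**2 - 4*x + 4 and u'(x)^2 = 4*x**2 + 4*x + 1.
Integrate each monomial from 0 to 5 using ∫_0^5 c·x^n dx = c·5^(n+1)/(n+1):
  ∫_0^5 u(x)^2 dx = ∫_0^5 (x^4 + 2*x^3 - 3*x^2 - 4*x + 4) dx. Term by term:
    ∫_0^5 x^4 dx = 625;  ∫_0^5 2*x^3 dx = 625/2;  ∫_0^5 -3*x^2 dx = -125;
    ∫_0^5 -4*x dx = -50;  ∫_0^5 4 dx = 20.
  Sum: 625 + 625/2 − 125 − 50 + 20 = 1565/2.
  ∫_0^5 u'(x)^2 dx = ∫_0^5 (4*x^2 + 4*x + 1) dx. Term by term:
    ∫_0^5 4*x^2 dx = 500/3;  ∫_0^5 4*x dx = 50;  ∫_0^5 1 dx = 5.
  Sum: 500/3 + 50 + 5 = 665/3.
Adding: ||u||_{H^1}^2 = 1565/2 + 665/3 = 6025/6.


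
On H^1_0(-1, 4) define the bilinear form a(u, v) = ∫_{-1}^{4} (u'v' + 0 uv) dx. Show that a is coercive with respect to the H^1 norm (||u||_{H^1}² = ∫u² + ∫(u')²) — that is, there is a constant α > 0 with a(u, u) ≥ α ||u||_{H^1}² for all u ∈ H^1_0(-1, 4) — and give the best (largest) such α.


α = π^2/(π^2 + 25)

Coercivity of a(·,·) on H^1_0(-1, 4) means a(u, u) ≥ α ||u||_{H^1}² for every u ∈ H^1_0.
The interval has length L = 5, and Poincaré/coercivity depend only on L. Here a(u, u) = ∫(u')² + (0)·∫u².
Here c = 0, so a(u,u) = ∫(u')² alone. The condition a(u,u) ≥ α||u||_{H^1}² reads (1−α)∫(u')² ≥ (α−c)∫u². Any admissible α is ≤ 1 (rapidly oscillating u have ∫u²/∫(u')² → 0), and α = 1 would force 0 ≥ (1−c)∫u², impossible since c < 1; so 1−α > 0. By the sharp Poincaré inequality on H^1_0 of an interval of length L, ∫(u')² ≥ (π/L)²∫u² with equality for the first sine mode sin(π(x−x₀)/L) (x₀ the left endpoint), so the inequality holds for all u iff (1−α)(π/L)² ≥ α − c, i.e. α ≤ ((π/L)² + c)/((π/L)² + 1) = (1 + c(L/π)²)/(1 + (L/π)²). (Direct route, valid since c ≤ 0: Poincaré gives c∫u² ≥ c(L/π)²∫(u')², so a(u,u) ≥ (1 + c(L/π)²)∫(u')², while ||u||_{H^1}² ≤ (1 + (L/π)²)∫(u')²; dividing yields the same α.) With (π/L)² = π^2/25 and c = 0, the largest admissible constant is α = ((π/L)² + c)/((π/L)² + 1).
Simplifying, α = π^2/(π^2 + 25).


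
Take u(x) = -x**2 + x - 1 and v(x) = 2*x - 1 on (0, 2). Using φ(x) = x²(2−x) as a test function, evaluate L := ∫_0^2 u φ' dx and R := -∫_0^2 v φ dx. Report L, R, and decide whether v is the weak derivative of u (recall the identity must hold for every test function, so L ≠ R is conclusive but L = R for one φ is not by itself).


LHS = 28/15, RHS = -28/15. No, v is not the weak derivative of u.

u(x) = -x**2 + x - 1, classical derivative u'(x) = 1 - 2*x.
φ(x) = x²(2−x), so φ'(x) = x*(4 - 3*x).
Note φ(0) = φ(2) = 0, so the boundary term u·φ vanishes.
LHS = ∫_0^2 u(x) φ'(x) dx = ∫_0^2 (3*x^4 - 7*x^3 + 7*x^2 - 4*x) dx. Term by term:
  ∫_0^2 3*x^4 dx = 96/5;  ∫_0^2 -7*x^3 dx = -28;  ∫_0^2 7*x^2 dx = 56/3;
  ∫_0^2 -4*x dx = -8.
Sum: 96/5 − 28 + 56/3 − 8 = 28/15.
So LHS = 28/15.
∫_0^2 v(x) φ(x) dx = ∫_0^2 (-2*x^4 + 5*x^3 - 2*x^2) dx. Term by term:
  ∫_0^2 -2*x^4 dx = -64/5;  ∫_0^2 5*x^3 dx = 20;  ∫_0^2 -2*x^2 dx = -16/3.
Sum: -64/5 + 20 − 16/3 = 28/15.
So RHS = -∫_0^2 v(x) φ(x) dx = -28/15.
LHS − RHS = 56/15 ≠ 0, so the identity fails.
(For a valid weak derivative the identity must hold for EVERY test function, in particular this one. The failure shows v is NOT the weak derivative of u.)
Correct weak derivative would be u'(x) = 1 - 2*x.


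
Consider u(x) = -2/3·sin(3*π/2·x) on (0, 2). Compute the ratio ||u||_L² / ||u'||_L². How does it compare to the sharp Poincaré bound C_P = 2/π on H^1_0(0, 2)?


||u||_L² / ||u'||_L² = 2/(3*π) < C_P = 2/π.

u(x) = -2/3·sin(3*π/2·x), so u'(x) = -π*cos(3*π*x/2).
Writing u(x) = A·sin(kπx/L) with A = -2/3 and k = 3, use ∫_0^L sin²(kπx/L) dx = L/2 and ∫_0^L cos²(kπx/L) dx = L/2.
u² = 4/9·sin²(3*π/2·x) and (u')² = π^2·cos²(3*π/2·x), and each of sin², cos² integrates to L/2 = 1 over (0, 2).
∫_0^2 u² dx = 4/9, so ||u||_L² = 2/3.
∫_0^2 (u')² dx = π^2, so ||u'||_L² = π.
Ratio ||u||_L² / ||u'||_L² = 2/(3*π).
Sharp Poincaré constant on H^1_0(0, 2) is C_P = L/π = 2/π, achieved by sin(π/2·x).
This is the k = 3 harmonic; the ratio L/(kπ) is strictly less than C_P = L/π, consistent with the sharp inequality ||u||_L² ≤ C_P ||u'||_L².


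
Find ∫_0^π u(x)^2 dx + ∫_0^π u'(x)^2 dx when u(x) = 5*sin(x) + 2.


||u||_{H^1(0,π)}^2 = 40 + 29*π

u'(x) = 5*cos(x).
Expand u² and (u')² and integrate term by term on (0, π), using: for integers n ≥ 1, ∫_0^π sin²(nx) dx = ∫_0^π cos²(nx) dx = π/2; for n ≠ n', ∫_0^π sin(nx)sin(n'x) dx = ∫_0^π cos(nx)cos(n'x) dx = 0; and by product-to-sum, ∫_0^π sin(nx)cos(n'x) dx = ½∫_0^π [sin((n+n')x) + sin((n−n')x)] dx, which is 0 when n+n' is even and 2n/(n²−n'²) when n+n' is odd (it need not vanish on (0, π)). For the constant mode: ∫_0^π 1 dx = π, ∫_0^π cos(nx) dx = 0, ∫_0^π sin(nx) dx = (1−(−1)^n)/n.
  u² squared terms: (2)²·∫1 dx = 4·π = 4*π;  (5)²·∫sin(x)² dx = 25·π/2 = 25*π/2.
  u² cross terms: 2·(2)·(5)·∫1·sin(x) dx = 20·(2) = 40.
  So ∫_0^π u² dx = 4*π + 25*π/2 + 40 = 40 + 33*π/2.
  (u')² squared terms: (5)²·∫cos(x)² dx = 25·π/2 = 25*π/2.
  So ∫_0^π (u')² dx = 25*π/2.
||u||_{H^1}^2 = (40 + 33*π/2) + (25*π/2) = 40 + 29*π.


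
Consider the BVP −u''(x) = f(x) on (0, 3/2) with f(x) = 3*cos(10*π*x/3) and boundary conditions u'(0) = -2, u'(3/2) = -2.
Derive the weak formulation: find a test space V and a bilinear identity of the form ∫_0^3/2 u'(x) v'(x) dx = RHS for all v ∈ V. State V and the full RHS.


V = H^1(0, 3/2) (v unrestricted at boundary; u is determined up to an additive constant); weak form: ∫_0^3/2 u'v' dx = ∫_0^3/2 (3*cos(10*π*x/3)) v dx − 2·v(3/2) + 2·v(0) for all v ∈ V.

Multiply both sides by a test function v and integrate from 0 to 3/2:
  ∫_0^3/2 −u''(x) v(x) dx = ∫_0^3/2 f(x) v(x) dx.
Integrate the LHS by parts once:
  ∫_0^3/2 −u'' v dx = −[u'(x) v(x)]_0^3/2 + ∫_0^3/2 u'(x) v'(x) dx.
Thus ∫_0^3/2 u'(x) v'(x) dx = ∫_0^3/2 f(x) v(x) dx + [u'(x) v(x)]_0^3/2.
Choose V so that boundary terms are either known or forced to vanish.
u has inhomogeneous Neumann u'(0) = -2, u'(3/2) = -2. [u' v]_0^3/2 = (-2)·v(3/2) − (-2)·v(0) = − 2·v(3/2) + 2·v(0). Take V = H^1(0, 3/2); boundary term becomes part of RHS.
Weak formulation: find u (satisfying any essential BC) such that ∫_0^3/2 u'(x) v'(x) dx = ∫_0^3/2 f v dx − 2·v(3/2) + 2·v(0) for all v ∈ V (Neumann data are natural BCs: they enter the RHS as boundary terms).
Substituting f(x) = 3*cos(10*π*x/3), the right-hand side is ∫_0^3/2 (3*cos(10*π*x/3)) v dx − 2·v(3/2) + 2·v(0).
Compatibility check (pure Neumann): taking v ≡ 1 ∈ V gives 0 = ∫_0^3/2 f dx + (-2) − (-2), i.e. ∫_0^3/2 f dx must equal u'(0) − u'(3/2) = 0. Indeed ∫_0^3/2 (3*cos(10*π*x/3)) dx = 0, so the data are compatible. The solution is then unique only up to an additive constant (fix it e.g. by requiring ∫_0^3/2 u dx = 0).


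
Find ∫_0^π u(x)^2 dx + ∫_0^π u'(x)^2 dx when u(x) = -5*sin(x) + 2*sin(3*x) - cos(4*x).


||u||_{H^1(0,π)}^2 = 748/21 + 107*π/2

u'(x) = 4*sin(4*x) - 5*cos(x) + 6*cos(3*x).
Expand u² and (u')² and integrate term by term on (0, π), using: for integers n ≥ 1, ∫_0^π sin²(nx) dx = ∫_0^π cos²(nx) dx = π/2; for n ≠ n', ∫_0^π sin(nx)sin(n'x) dx = ∫_0^π cos(nx)cos(n'x) dx = 0; and by product-to-sum, ∫_0^π sin(nx)cos(n'x) dx = ½∫_0^π [sin((n+n')x) + sin((n−n')x)] dx, which is 0 when n+n' is even and 2n/(n²−n'²) when n+n' is odd (it need not vanish on (0, π)).
  u² squared terms: (-1)²·∫cos(4x)² dx = 1·π/2 = π/2;  (-5)²·∫sin(x)² dx = 25·π/2 = 25*π/2;  (2)²·∫sin(3x)² dx = 4·π/2 = 2*π.
  u² cross terms: 2·(-1)·(-5)·∫cos(4x)·sin(x) dx = 10·(-2/15) = -4/3;  2·(-1)·(2)·∫cos(4x)·sin(3x) dx = -4·(-6/7) = 24/7;  2·(-5)·(2)·∫sin(x)·sin(3x) dx = -20·(0) = 0.
  So ∫_0^π u² dx = π/2 + 25*π/2 + 2*π − 4/3 + 24/7 + 0 = 44/21 + 15*π.
  (u')² squared terms: (-5)²·∫cos(x)² dx = 25·π/2 = 25*π/2;  (4)²·∫sin(4x)² dx = 16·π/2 = 8*π;  (6)²·∫cos(3x)² dx = 36·π/2 = 18*π.
  (u')² cross terms: 2·(-5)·(4)·∫cos(x)·sin(4x) dx = -40·(8/15) = -64/3;  2·(-5)·(6)·∫cos(x)·cos(3x) dx = -60·(0) = 0;  2·(4)·(6)·∫sin(4x)·cos(3x) dx = 48·(8/7) = 384/7.
  So ∫_0^π (u')² dx = 25*π/2 + 8*π + 18*π − 64/3 + 0 + 384/7 = 704/21 + 77*π/2.
||u||_{H^1}^2 = (44/21 + 15*π) + (704/21 + 77*π/2) = 748/21 + 107*π/2.


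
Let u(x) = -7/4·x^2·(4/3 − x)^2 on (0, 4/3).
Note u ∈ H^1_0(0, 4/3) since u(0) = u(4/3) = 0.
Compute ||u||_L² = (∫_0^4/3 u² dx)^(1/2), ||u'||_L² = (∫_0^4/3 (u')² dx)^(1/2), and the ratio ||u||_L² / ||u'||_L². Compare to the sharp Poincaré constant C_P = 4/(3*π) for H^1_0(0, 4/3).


||u||_L² / ||u'||_L² = 2*sqrt(3)/9 < C_P = 4/(3*π).

u(x) = -7/4·x^2·(4/3 − x)^2, so u'(x) = 7*x*(-9*x^2 + 18*x - 8)/9.
u(x) = -7/4·x^2·(4/3 − x)^2 vanishes at x = 0 and x = 4/3, so u ∈ H^1_0(0, 4/3). Differentiate via the product rule and integrate the resulting polynomials term by term.
  ∫_0^4/3 u² dx = ∫_0^4/3 (49*x^8/16 - 49*x^7/3 + 98*x^6/3 - 784*x^5/27 + 784*x^4/81) dx. Term by term:
    ∫_0^4/3 49*x^8/16 dx = 802816/177147;  ∫_0^4/3 -49*x^7/3 dx = -401408/19683;  ∫_0^4/3 98*x^6/3 dx = 229376/6561;
    ∫_0^4/3 -784*x^5/27 dx = -1605632/59049;  ∫_0^4/3 784*x^4/81 dx = 802816/98415.
  Sum: 802816/177147 − 401408/19683 + 229376/6561 − 1605632/59049 + 802816/98415 = 57344/885735.
  ∫_0^4/3 (u')² dx = ∫_0^4/3 (49*x^6 - 196*x^5 + 2548*x^4/9 - 1568*x^3/9 + 3136*x^2/81) dx. Term by term:
    ∫_0^4/3 49*x^6 dx = 114688/2187;  ∫_0^4/3 -196*x^5 dx = -401408/2187;  ∫_0^4/3 2548*x^4/9 dx = 2609152/10935;
    ∫_0^4/3 -1568*x^3/9 dx = -100352/729;  ∫_0^4/3 3136*x^2/81 dx = 200704/6561.
  Sum: 114688/2187 − 401408/2187 + 2609152/10935 − 100352/729 + 200704/6561 = 14336/32805.
∫_0^4/3 u² dx = 57344/885735, so ||u||_L² = 64*sqrt(210)/3645.
∫_0^4/3 (u')² dx = 14336/32805, so ||u'||_L² = 32*sqrt(70)/405.
Ratio ||u||_L² / ||u'||_L² = 2*sqrt(3)/9.
Sharp Poincaré constant on H^1_0(0, 4/3) is C_P = L/π = 4/(3*π), achieved by sin(3*π/4·x).
A polynomial bump cannot attain the sharp Poincaré constant (only the first sine eigenfunction does), so the ratio is strictly less than C_P, consistent with ||u||_L² ≤ C_P ||u'||_L².


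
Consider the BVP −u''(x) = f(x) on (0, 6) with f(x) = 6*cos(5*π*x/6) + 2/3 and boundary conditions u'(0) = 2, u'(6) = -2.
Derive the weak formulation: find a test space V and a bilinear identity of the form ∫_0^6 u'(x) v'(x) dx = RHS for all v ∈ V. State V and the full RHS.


V = H^1(0, 6) (v unrestricted at boundary; u is determined up to an additive constant); weak form: ∫_0^6 u'v' dx = ∫_0^6 (6*cos(5*π*x/6) + 2/3) v dx − 2·v(6) − 2·v(0) for all v ∈ V.

Multiply both sides by a test function v and integrate from 0 to 6:
  ∫_0^6 −u''(x) v(x) dx = ∫_0^6 f(x) v(x) dx.
Integrate the LHS by parts once:
  ∫_0^6 −u'' v dx = −[u'(x) v(x)]_0^6 + ∫_0^6 u'(x) v'(x) dx.
Thus ∫_0^6 u'(x) v'(x) dx = ∫_0^6 f(x) v(x) dx + [u'(x) v(x)]_0^6.
Choose V so that boundary terms are either known or forced to vanish.
u has inhomogeneous Neumann u'(0) = 2, u'(6) = -2. [u' v]_0^6 = (-2)·v(6) − (2)·v(0) = − 2·v(6) − 2·v(0). Take V = H^1(0, 6); boundary term becomes part of RHS.
Weak formulation: find u (satisfying any essential BC) such that ∫_0^6 u'(x) v'(x) dx = ∫_0^6 f v dx − 2·v(6) − 2·v(0) for all v ∈ V (Neumann data are natural BCs: they enter the RHS as boundary terms).
Substituting f(x) = 6*cos(5*π*x/6) + 2/3, the right-hand side is ∫_0^6 (6*cos(5*π*x/6) + 2/3) v dx − 2·v(6) − 2·v(0).
Compatibility check (pure Neumann): taking v ≡ 1 ∈ V gives 0 = ∫_0^6 f dx + (-2) − (2), i.e. ∫_0^6 f dx must equal u'(0) − u'(6) = 4. Indeed ∫_0^6 (6*cos(5*π*x/6) + 2/3) dx = 4, so the data are compatible. The solution is then unique only up to an additive constant (fix it e.g. by requiring ∫_0^6 u dx = 0).


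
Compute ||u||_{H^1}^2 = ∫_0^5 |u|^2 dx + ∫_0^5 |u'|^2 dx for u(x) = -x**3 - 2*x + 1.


||u||_{H^1}^2 = 823825/42

The H^1 norm (squared) on an interval (0, L) is
  ||u||_{H^1}^2 = ∫_0^L u(x)^2 dx + ∫_0^L u'(x)^2 dx.
Compute u'(x) = -3*x**2 - 2.
Then u(x)^2 = x**6 + 4*x**4 - 2*x**3 + 4*x**2 - 4*x + 1 and u'(x)^2 = 9*x**4 + 12*x**2 + 4.
Integrate each monomial from 0 to 5 using ∫_0^5 c·x^n dx = c·5^(n+1)/(n+1):
  ∫_0^5 u(x)^2 dx = ∫_0^5 (x^6 + 4*x^4 - 2*x^3 + 4*x^2 - 4*x + 1) dx. Term by term:
    ∫_0^5 x^6 dx = 78125/7;  ∫_0^5 4*x^4 dx = 2500;  ∫_0^5 -2*x^3 dx = -625/2;
    ∫_0^5 4*x^2 dx = 500/3;  ∫_0^5 -4*x dx = -50;  ∫_0^5 1 dx = 5.
  Sum: 78125/7 + 2500 − 625/2 + 500/3 − 50 + 5 = 565735/42.
  ∫_0^5 u'(x)^2 dx = ∫_0^5 (9*x^4 + 12*x^2 + 4) dx. Term by term:
    ∫_0^5 9*x^4 dx = 5625;  ∫_0^5 12*x^2 dx = 500;  ∫_0^5 4 dx = 20.
  Sum: 5625 + 500 + 20 = 6145.
Adding: ||u||_{H^1}^2 = 565735/42 + 6145 = 823825/42.


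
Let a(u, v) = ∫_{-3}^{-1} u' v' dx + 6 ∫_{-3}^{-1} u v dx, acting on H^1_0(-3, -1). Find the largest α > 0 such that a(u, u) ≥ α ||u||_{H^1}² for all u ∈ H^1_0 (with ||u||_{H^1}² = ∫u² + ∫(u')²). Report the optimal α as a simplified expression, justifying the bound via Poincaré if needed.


α = 1

Coercivity of a(·,·) on H^1_0(-3, -1) means a(u, u) ≥ α ||u||_{H^1}² for every u ∈ H^1_0.
The interval has length L = 2, and Poincaré/coercivity depend only on L. Here a(u, u) = ∫(u')² + (6)·∫u².
Here c = 6 ≥ 1, so a(u,u) = ∫(u')² + c∫u² ≥ ∫(u')² + ∫u² = ||u||_{H^1}², i.e. α = 1 works. No larger α is possible: a(u,u) ≥ α||u||_{H^1}² means (1−α)∫(u')² ≥ (α−c)∫u², and for the modes u_n = sin(nπ(x−x₀)/L) (x₀ the left endpoint) one has ∫u_n²/∫(u_n')² = (L/(nπ))² → 0, so a(u_n,u_n)/||u_n||_{H^1}² → 1. Hence the optimal constant is α = 1.
Therefore α = 1.
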